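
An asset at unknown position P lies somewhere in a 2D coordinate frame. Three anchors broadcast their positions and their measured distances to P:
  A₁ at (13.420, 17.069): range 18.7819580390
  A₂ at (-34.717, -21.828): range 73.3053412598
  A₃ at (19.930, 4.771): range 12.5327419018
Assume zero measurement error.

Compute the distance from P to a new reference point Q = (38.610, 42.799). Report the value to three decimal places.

eq1: (x − 13.420)² + (y − 17.069)² = 18.7819580390²
eq2: (x + 34.717)² + (y + 21.828)² = 73.3053412598²
eq3: (x − 19.930)² + (y − 4.771)² = 12.5327419018²
eq1−eq2, eq1−eq3 (x²,y² cancel):
  -96.274·x − 77.794·y = -3810.626597
  13.020·x − 24.596·y = 144.212508
det = -96.274·-24.596 − -77.794·13.020 = 3380.833184
x = (-3810.626597·-24.596 − -77.794·144.212508) / 3380.833184 = 31.041177
y = (-96.274·144.212508 − -3810.626597·13.020) / 3380.833184 = 10.568532
|P − Q| = √((31.041177 − 38.610)² + (10.568532 − 42.799)²) = 33.107252

33.107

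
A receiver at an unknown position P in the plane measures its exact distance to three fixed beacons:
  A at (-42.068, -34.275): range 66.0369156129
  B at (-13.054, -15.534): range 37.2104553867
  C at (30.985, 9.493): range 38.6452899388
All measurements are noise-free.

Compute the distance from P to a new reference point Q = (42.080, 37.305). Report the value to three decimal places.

50.691

eq1: (x + 42.068)² + (y + 34.275)² = 66.0369156129²
eq2: (x + 13.054)² + (y + 15.534)² = 37.2104553867²
eq3: (x − 30.985)² + (y − 9.493)² = 38.6452899388²
eq3−eq1, eq3−eq2 (x²,y² cancel):
  -146.106·x − 87.536·y = -973.110814
  -88.078·x − 50.054·y = -529.634758
det = -146.106·-50.054 − -87.536·-88.078 = -396.806084
x = (-973.110814·-50.054 − -87.536·-529.634758) / -396.806084 = -5.912159
y = (-146.106·-529.634758 − -973.110814·-88.078) / -396.806084 = 20.984654
|P − Q| = √((-5.912159 − 42.080)² + (20.984654 − 37.305)²) = 50.691232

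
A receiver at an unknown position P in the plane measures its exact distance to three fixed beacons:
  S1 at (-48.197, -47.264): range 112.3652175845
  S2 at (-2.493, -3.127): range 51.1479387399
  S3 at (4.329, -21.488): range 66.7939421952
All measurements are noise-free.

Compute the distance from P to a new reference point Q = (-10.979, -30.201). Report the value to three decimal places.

eq1: (x + 48.197)² + (y + 47.264)² = 112.3652175845²
eq2: (x + 2.493)² + (y + 3.127)² = 51.1479387399²
eq3: (x − 4.329)² + (y + 21.488)² = 66.7939421952²
eq3−eq2, eq3−eq1 (x²,y² cancel):
  -13.644·x + 36.722·y = 1380.837870
  -105.052·x − 51.552·y = -4088.149289
det = -13.644·-51.552 − 36.722·-105.052 = 4561.095032
x = (1380.837870·-51.552 − 36.722·-4088.149289) / 4561.095032 = 17.307261
y = (-13.644·-4088.149289 − 1380.837870·-105.052) / 4561.095032 = 44.032954
|P − Q| = √((17.307261 − -10.979)² + (44.032954 − -30.201)²) = 79.440497

79.440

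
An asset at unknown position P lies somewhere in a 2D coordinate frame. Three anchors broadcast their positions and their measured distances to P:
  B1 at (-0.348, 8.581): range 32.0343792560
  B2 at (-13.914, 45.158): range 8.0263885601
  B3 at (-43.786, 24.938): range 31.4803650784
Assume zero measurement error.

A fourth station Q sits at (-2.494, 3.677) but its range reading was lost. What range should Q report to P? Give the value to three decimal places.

eq1: (x + 0.348)² + (y − 8.581)² = 32.0343792560²
eq2: (x + 13.914)² + (y − 45.158)² = 8.0263885601²
eq3: (x + 43.786)² + (y − 24.938)² = 31.4803650784²
eq3−eq1, eq3−eq2 (x²,y² cancel):
  86.876·x − 32.714·y = -2500.551044
  59.744·x + 40.440·y = 620.317192
det = 86.876·40.440 − -32.714·59.744 = 5467.730656
x = (-2500.551044·40.440 − -32.714·620.317192) / 5467.730656 = -14.782957
y = (86.876·620.317192 − -2500.551044·59.744) / 5467.730656 = 37.178788
|P − Q| = √((-14.782957 − -2.494)² + (37.178788 − 3.677)²) = 35.684566

35.685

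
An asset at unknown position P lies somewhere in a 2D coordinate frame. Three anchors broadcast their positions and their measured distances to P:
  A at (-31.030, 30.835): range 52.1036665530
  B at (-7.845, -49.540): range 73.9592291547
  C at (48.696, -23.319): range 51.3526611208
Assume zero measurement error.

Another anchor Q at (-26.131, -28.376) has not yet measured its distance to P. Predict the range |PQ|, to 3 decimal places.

66.000

eq1: (x + 31.030)² + (y − 30.835)² = 52.1036665530²
eq2: (x + 7.845)² + (y + 49.540)² = 73.9592291547²
eq3: (x − 48.696)² + (y + 23.319)² = 51.3526611208²
eq3−eq1, eq3−eq2 (x²,y² cancel):
  -159.452·x + 108.308·y = -1079.114316
  -113.082·x − 52.442·y = -3232.192325
det = -159.452·-52.442 − 108.308·-113.082 = 20609.667040
x = (-1079.114316·-52.442 − 108.308·-3232.192325) / 20609.667040 = 19.731672
y = (-159.452·-3232.192325 − -1079.114316·-113.082) / 20609.667040 = 19.085758
|P − Q| = √((19.731672 − -26.131)² + (19.085758 − -28.376)²) = 66.000024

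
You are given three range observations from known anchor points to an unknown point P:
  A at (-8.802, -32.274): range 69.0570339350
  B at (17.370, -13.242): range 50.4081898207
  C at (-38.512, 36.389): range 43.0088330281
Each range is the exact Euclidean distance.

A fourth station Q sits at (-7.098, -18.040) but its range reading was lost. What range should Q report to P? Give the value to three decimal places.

eq1: (x + 8.802)² + (y + 32.274)² = 69.0570339350²
eq2: (x − 17.370)² + (y + 13.242)² = 50.4081898207²
eq3: (x + 38.512)² + (y − 36.389)² = 43.0088330281²
eq2−eq3, eq2−eq1 (x²,y² cancel):
  -111.764·x + 99.262·y = 3021.491884
  -52.344·x − 38.064·y = -1585.869519
det = -111.764·-38.064 − 99.262·-52.344 = 9449.955024
x = (3021.491884·-38.064 − 99.262·-1585.869519) / 9449.955024 = 4.487483
y = (-111.764·-1585.869519 − 3021.491884·-52.344) / 9449.955024 = 35.492242
|P − Q| = √((4.487483 − -7.098)² + (35.492242 − -18.040)²) = 54.771565

54.772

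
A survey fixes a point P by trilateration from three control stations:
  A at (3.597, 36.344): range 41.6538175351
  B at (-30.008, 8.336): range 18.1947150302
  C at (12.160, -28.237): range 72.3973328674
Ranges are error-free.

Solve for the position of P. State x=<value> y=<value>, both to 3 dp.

eq1: (x − 3.597)² + (y − 36.344)² = 41.6538175351²
eq2: (x + 30.008)² + (y − 8.336)² = 18.1947150302²
eq3: (x − 12.160)² + (y + 28.237)² = 72.3973328674²
eq3−eq1, eq3−eq2 (x²,y² cancel):
  -17.126·x + 129.162·y = 3894.964267
  -84.336·x + 73.146·y = 4935.101342
det = -17.126·73.146 − 129.162·-84.336 = 9640.308036
x = (3894.964267·73.146 − 129.162·4935.101342) / 9640.308036 = -36.567971
y = (-17.126·4935.101342 − 3894.964267·-84.336) / 9640.308036 = 25.306988

x=-36.568 y=25.307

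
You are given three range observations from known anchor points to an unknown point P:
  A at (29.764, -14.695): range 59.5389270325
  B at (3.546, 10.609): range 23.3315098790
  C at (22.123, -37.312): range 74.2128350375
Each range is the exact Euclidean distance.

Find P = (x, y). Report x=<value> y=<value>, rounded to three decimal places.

x=-10.073 y=29.553

eq1: (x − 29.764)² + (y + 14.695)² = 59.5389270325²
eq2: (x − 3.546)² + (y − 10.609)² = 23.3315098790²
eq3: (x − 22.123)² + (y + 37.312)² = 74.2128350375²
eq3−eq1, eq3−eq2 (x²,y² cancel):
  15.282·x + 45.234·y = 1182.887300
  -37.154·x + 95.842·y = 3206.698055
det = 15.282·95.842 − 45.234·-37.154 = 3145.281480
x = (1182.887300·95.842 − 45.234·3206.698055) / 3145.281480 = -10.072706
y = (15.282·3206.698055 − 1182.887300·-37.154) / 3145.281480 = 29.553398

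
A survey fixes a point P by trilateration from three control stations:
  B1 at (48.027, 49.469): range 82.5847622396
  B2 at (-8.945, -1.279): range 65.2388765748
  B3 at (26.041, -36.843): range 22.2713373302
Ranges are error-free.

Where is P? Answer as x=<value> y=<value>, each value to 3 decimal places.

eq1: (x − 48.027)² + (y − 49.469)² = 82.5847622396²
eq2: (x + 8.945)² + (y + 1.279)² = 65.2388765748²
eq3: (x − 26.041)² + (y + 36.843)² = 22.2713373302²
eq2−eq3, eq2−eq1 (x²,y² cancel):
  69.972·x − 71.128·y = 5713.990014
  113.944·x + 101.496·y = 2107.993887
det = 69.972·101.496 − -71.128·113.944 = 15206.486944
x = (5713.990014·101.496 − -71.128·2107.993887) / 15206.486944 = 47.998234
y = (69.972·2107.993887 − 5713.990014·113.944) / 15206.486944 = -33.115757

x=47.998 y=-33.116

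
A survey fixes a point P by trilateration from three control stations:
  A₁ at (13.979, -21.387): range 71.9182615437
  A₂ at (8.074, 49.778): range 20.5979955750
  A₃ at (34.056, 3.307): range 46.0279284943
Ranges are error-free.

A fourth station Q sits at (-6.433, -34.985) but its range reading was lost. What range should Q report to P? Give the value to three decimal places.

eq1: (x − 13.979)² + (y + 21.387)² = 71.9182615437²
eq2: (x − 8.074)² + (y − 49.778)² = 20.5979955750²
eq3: (x − 34.056)² + (y − 3.307)² = 46.0279284943²
eq2−eq3, eq2−eq1 (x²,y² cancel):
  51.964·x − 92.942·y = -3066.584155
  11.810·x − 142.330·y = -6638.181472
det = 51.964·-142.330 − -92.942·11.810 = -6298.391100
x = (-3066.584155·-142.330 − -92.942·-6638.181472) / -6298.391100 = 28.657944
y = (51.964·-6638.181472 − -3066.584155·11.810) / -6298.391100 = 49.017296
|P − Q| = √((28.657944 − -6.433)² + (49.017296 − -34.985)²) = 91.037136

91.037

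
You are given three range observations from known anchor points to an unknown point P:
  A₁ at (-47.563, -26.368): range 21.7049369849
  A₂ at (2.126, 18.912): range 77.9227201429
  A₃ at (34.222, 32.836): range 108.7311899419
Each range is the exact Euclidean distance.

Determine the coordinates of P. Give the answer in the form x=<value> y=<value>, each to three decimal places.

x=-39.931 y=-46.687

eq1: (x + 47.563)² + (y + 26.368)² = 21.7049369849²
eq2: (x − 2.126)² + (y − 18.912)² = 77.9227201429²
eq3: (x − 34.222)² + (y − 32.836)² = 108.7311899419²
eq2−eq3, eq2−eq1 (x²,y² cancel):
  64.192·x + 27.848·y = -3863.356792
  -99.378·x − 90.560·y = 8196.172798
det = 64.192·-90.560 − 27.848·-99.378 = -3045.748976
x = (-3863.356792·-90.560 − 27.848·8196.172798) / -3045.748976 = -39.930596
y = (64.192·8196.172798 − -3863.356792·-99.378) / -3045.748976 = -46.686728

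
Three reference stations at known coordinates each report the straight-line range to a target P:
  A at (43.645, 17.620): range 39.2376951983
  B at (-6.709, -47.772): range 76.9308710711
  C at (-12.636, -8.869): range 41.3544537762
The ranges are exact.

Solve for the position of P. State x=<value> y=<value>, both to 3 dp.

eq1: (x − 43.645)² + (y − 17.620)² = 39.2376951983²
eq2: (x + 6.709)² + (y + 47.772)² = 76.9308710711²
eq3: (x + 12.636)² + (y + 8.869)² = 41.3544537762²
eq2−eq3, eq2−eq1 (x²,y² cancel):
  -11.854·x + 77.806·y = 2119.321069
  100.708·x + 130.784·y = 4266.937959
det = -11.854·130.784 − 77.806·100.708 = -9386.000184
x = (2119.321069·130.784 − 77.806·4266.937959) / -9386.000184 = 5.840623
y = (-11.854·4266.937959 − 2119.321069·100.708) / -9386.000184 = 28.128368

x=5.841 y=28.128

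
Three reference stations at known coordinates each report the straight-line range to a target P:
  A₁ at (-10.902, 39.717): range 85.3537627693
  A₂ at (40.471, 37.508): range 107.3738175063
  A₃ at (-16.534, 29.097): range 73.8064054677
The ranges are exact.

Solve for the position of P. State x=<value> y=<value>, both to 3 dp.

x=-30.049 y=-43.461

eq1: (x + 10.902)² + (y − 39.717)² = 85.3537627693²
eq2: (x − 40.471)² + (y − 37.508)² = 107.3738175063²
eq3: (x + 16.534)² + (y − 29.097)² = 73.8064054677²
eq1−eq3, eq1−eq2 (x²,y² cancel):
  -11.264·x − 21.240·y = 1261.594203
  102.746·x − 4.418·y = -2895.413655
det = -11.264·-4.418 − -21.240·102.746 = 2232.089392
x = (1261.594203·-4.418 − -21.240·-2895.413655) / 2232.089392 = -30.049114
y = (-11.264·-2895.413655 − 1261.594203·102.746) / 2232.089392 = -43.461440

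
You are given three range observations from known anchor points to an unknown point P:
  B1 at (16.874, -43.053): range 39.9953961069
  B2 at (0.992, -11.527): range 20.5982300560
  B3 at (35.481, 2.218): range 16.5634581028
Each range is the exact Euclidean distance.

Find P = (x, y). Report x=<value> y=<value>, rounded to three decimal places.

eq1: (x − 16.874)² + (y + 43.053)² = 39.9953961069²
eq2: (x − 0.992)² + (y + 11.527)² = 20.5982300560²
eq3: (x − 35.481)² + (y − 2.218)² = 16.5634581028²
eq3−eq2, eq3−eq1 (x²,y² cancel):
  -68.978·x − 27.490·y = -1279.904029
  -37.214·x − 90.542·y = -450.811765
det = -68.978·-90.542 − -27.490·-37.214 = 5222.393216
x = (-1279.904029·-90.542 − -27.490·-450.811765) / 5222.393216 = 19.817017
y = (-68.978·-450.811765 − -1279.904029·-37.214) / 5222.393216 = -3.166030

x=19.817 y=-3.166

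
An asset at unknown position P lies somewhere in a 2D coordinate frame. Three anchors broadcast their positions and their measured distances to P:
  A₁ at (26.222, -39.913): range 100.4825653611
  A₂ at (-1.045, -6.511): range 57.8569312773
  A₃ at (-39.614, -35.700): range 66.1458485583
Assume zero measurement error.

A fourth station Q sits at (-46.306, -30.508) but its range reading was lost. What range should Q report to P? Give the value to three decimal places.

eq1: (x − 26.222)² + (y + 39.913)² = 100.4825653611²
eq2: (x + 1.045)² + (y + 6.511)² = 57.8569312773²
eq3: (x + 39.614)² + (y + 35.700)² = 66.1458485583²
eq2−eq3, eq2−eq1 (x²,y² cancel):
  -77.138·x − 58.378·y = 1772.425065
  54.534·x − 66.804·y = -4512.165738
det = -77.138·-66.804 − -58.378·54.534 = 8336.712804
x = (1772.425065·-66.804 − -58.378·-4512.165738) / 8336.712804 = -45.799382
y = (-77.138·-4512.165738 − 1772.425065·54.534) / 8336.712804 = 30.156012
|P − Q| = √((-45.799382 − -46.306)² + (30.156012 − -30.508)²) = 60.666127

60.666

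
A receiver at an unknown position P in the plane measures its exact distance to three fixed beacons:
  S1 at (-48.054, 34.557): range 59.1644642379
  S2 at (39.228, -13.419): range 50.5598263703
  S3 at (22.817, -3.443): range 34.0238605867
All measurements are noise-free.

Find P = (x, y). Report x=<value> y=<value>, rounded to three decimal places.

x=10.787 y=28.383

eq1: (x + 48.054)² + (y − 34.557)² = 59.1644642379²
eq2: (x − 39.228)² + (y + 13.419)² = 50.5598263703²
eq3: (x − 22.817)² + (y + 3.443)² = 34.0238605867²
eq2−eq1, eq2−eq3 (x²,y² cancel):
  -174.564·x + 95.952·y = 840.329834
  -32.822·x + 19.952·y = 212.237146
det = -174.564·19.952 − 95.952·-32.822 = -333.564384
x = (840.329834·19.952 − 95.952·212.237146) / -333.564384 = 10.787476
y = (-174.564·212.237146 − 840.329834·-32.822) / -333.564384 = 28.383304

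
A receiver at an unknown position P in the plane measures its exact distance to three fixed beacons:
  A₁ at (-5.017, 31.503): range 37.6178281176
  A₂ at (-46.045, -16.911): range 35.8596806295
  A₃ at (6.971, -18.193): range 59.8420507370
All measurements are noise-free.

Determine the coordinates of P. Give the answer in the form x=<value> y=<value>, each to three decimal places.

x=-40.311 y=18.487

eq1: (x + 5.017)² + (y − 31.503)² = 37.6178281176²
eq2: (x + 46.045)² + (y + 16.911)² = 35.8596806295²
eq3: (x − 6.971)² + (y + 18.193)² = 59.8420507370²
eq1−eq3, eq1−eq2 (x²,y² cancel):
  23.976·x − 99.392·y = -2803.999252
  -82.056·x − 96.828·y = 1517.698945
det = 23.976·-96.828 − -99.392·-82.056 = -10477.258080
x = (-2803.999252·-96.828 − -99.392·1517.698945) / -10477.258080 = -40.311384
y = (23.976·1517.698945 − -2803.999252·-82.056) / -10477.258080 = 18.487338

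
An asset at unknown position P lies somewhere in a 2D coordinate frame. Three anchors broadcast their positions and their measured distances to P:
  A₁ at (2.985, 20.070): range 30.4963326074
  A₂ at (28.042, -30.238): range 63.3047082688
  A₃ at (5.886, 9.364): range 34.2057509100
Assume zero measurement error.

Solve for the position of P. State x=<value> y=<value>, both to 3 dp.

x=30.598 y=33.015

eq1: (x − 2.985)² + (y − 20.070)² = 30.4963326074²
eq2: (x − 28.042)² + (y + 30.238)² = 63.3047082688²
eq3: (x − 5.886)² + (y − 9.364)² = 34.2057509100²
eq3−eq2, eq3−eq1 (x²,y² cancel):
  44.312·x − 79.204·y = -1259.091778
  -5.802·x + 21.412·y = 529.392726
det = 44.312·21.412 − -79.204·-5.802 = 489.266936
x = (-1259.091778·21.412 − -79.204·529.392726) / 489.266936 = 30.597507
y = (44.312·529.392726 − -1259.091778·-5.802) / 489.266936 = 33.015106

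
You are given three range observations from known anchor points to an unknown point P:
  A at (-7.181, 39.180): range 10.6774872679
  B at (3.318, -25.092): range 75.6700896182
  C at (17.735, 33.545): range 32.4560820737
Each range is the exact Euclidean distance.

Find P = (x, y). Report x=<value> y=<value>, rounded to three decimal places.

x=-10.653 y=49.277

eq1: (x + 7.181)² + (y − 39.180)² = 10.6774872679²
eq2: (x − 3.318)² + (y + 25.092)² = 75.6700896182²
eq3: (x − 17.735)² + (y − 33.545)² = 32.4560820737²
eq2−eq1, eq2−eq3 (x²,y² cancel):
  -20.998·x + 128.544·y = 6557.975301
  28.834·x + 117.274·y = 5471.744861
det = -20.998·117.274 − 128.544·28.834 = -6168.957148
x = (6557.975301·117.274 − 128.544·5471.744861) / -6168.957148 = -10.653344
y = (-20.998·5471.744861 − 6557.975301·28.834) / -6168.957148 = 49.277107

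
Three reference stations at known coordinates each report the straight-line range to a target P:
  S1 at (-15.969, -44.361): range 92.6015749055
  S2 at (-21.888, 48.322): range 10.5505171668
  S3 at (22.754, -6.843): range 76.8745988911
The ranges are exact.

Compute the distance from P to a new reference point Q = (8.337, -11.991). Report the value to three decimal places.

eq1: (x + 15.969)² + (y + 44.361)² = 92.6015749055²
eq2: (x + 21.888)² + (y − 48.322)² = 10.5505171668²
eq3: (x − 22.754)² + (y + 6.843)² = 76.8745988911²
eq2−eq3, eq2−eq1 (x²,y² cancel):
  89.284·x − 110.330·y = -8047.919605
  11.838·x − 185.366·y = -9054.931208
det = 89.284·-185.366 − -110.330·11.838 = -15244.131404
x = (-8047.919605·-185.366 − -110.330·-9054.931208) / -15244.131404 = -32.325889
y = (89.284·-9054.931208 − -8047.919605·11.838) / -15244.131404 = 46.784509
|P − Q| = √((-32.325889 − 8.337)² + (46.784509 − -11.991)²) = 71.470491

71.470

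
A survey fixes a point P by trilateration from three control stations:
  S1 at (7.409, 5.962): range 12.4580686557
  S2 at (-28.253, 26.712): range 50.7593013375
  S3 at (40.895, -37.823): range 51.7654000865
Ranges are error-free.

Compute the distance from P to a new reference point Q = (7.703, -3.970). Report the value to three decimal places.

17.684

eq1: (x − 7.409)² + (y − 5.962)² = 12.4580686557²
eq2: (x + 28.253)² + (y − 26.712)² = 50.7593013375²
eq3: (x − 40.895)² + (y + 37.823)² = 51.7654000865²
eq3−eq1, eq3−eq2 (x²,y² cancel):
  -66.972·x + 87.570·y = -488.088458
  -138.296·x + 129.070·y = -1488.067427
det = -66.972·129.070 − 87.570·-138.296 = 3466.504680
x = (-488.088458·129.070 − 87.570·-1488.067427) / 3466.504680 = 19.417971
y = (-66.972·-1488.067427 − -488.088458·-138.296) / 3466.504680 = 9.276829
|P − Q| = √((19.417971 − 7.703)² + (9.276829 − -3.970)²) = 17.683863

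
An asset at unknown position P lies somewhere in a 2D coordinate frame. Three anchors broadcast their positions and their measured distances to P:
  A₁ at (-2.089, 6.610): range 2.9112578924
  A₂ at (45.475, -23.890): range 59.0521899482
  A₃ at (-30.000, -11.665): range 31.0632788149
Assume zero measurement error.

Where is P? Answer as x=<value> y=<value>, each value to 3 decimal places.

x=-4.996 y=6.767

eq1: (x + 2.089)² + (y − 6.610)² = 2.9112578924²
eq2: (x − 45.475)² + (y + 23.890)² = 59.0521899482²
eq3: (x + 30.000)² + (y + 11.665)² = 31.0632788149²
eq3−eq1, eq3−eq2 (x²,y² cancel):
  55.822·x + 36.550·y = -31.564336
  150.950·x − 24.450·y = -919.598347
det = 55.822·-24.450 − 36.550·150.950 = -6882.070400
x = (-31.564336·-24.450 − 36.550·-919.598347) / -6882.070400 = -4.996035
y = (55.822·-919.598347 − -31.564336·150.950) / -6882.070400 = 6.766740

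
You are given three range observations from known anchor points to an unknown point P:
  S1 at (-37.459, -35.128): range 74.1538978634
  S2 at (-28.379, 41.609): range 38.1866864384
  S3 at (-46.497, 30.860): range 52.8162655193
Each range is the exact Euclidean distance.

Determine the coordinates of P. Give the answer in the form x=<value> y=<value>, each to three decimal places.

x=5.989 y=24.964

eq1: (x + 37.459)² + (y + 35.128)² = 74.1538978634²
eq2: (x + 28.379)² + (y − 41.609)² = 38.1866864384²
eq3: (x + 46.497)² + (y − 30.860)² = 52.8162655193²
eq2−eq3, eq2−eq1 (x²,y² cancel):
  -36.236·x − 21.498·y = -753.700795
  -18.160·x − 153.474·y = -3940.101004
det = -36.236·-153.474 − -21.498·-18.160 = 5170.880184
x = (-753.700795·-153.474 − -21.498·-3940.101004) / 5170.880184 = 5.989151
y = (-36.236·-3940.101004 − -753.700795·-18.160) / 5170.880184 = 24.964085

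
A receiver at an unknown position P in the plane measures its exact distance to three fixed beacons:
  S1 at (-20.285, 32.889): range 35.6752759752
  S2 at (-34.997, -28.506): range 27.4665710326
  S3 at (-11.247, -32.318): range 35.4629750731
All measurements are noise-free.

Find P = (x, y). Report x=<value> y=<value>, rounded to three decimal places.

x=-29.104 y=-1.679

eq1: (x + 20.285)² + (y − 32.889)² = 35.6752759752²
eq2: (x + 34.997)² + (y + 28.506)² = 27.4665710326²
eq3: (x + 11.247)² + (y + 32.318)² = 35.4629750731²
eq3−eq2, eq3−eq1 (x²,y² cancel):
  -47.500·x + 7.624·y = 1369.643989
  -18.076·x + 130.414·y = 307.116698
det = -47.500·130.414 − 7.624·-18.076 = -6056.853576
x = (1369.643989·130.414 − 7.624·307.116698) / -6056.853576 = -29.104104
y = (-47.500·307.116698 − 1369.643989·-18.076) / -6056.853576 = -1.679030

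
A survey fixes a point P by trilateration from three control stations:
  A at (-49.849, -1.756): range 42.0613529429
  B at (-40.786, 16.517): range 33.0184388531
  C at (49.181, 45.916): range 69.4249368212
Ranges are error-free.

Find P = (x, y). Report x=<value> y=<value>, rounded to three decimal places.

eq1: (x + 49.849)² + (y + 1.756)² = 42.0613529429²
eq2: (x + 40.786)² + (y − 16.517)² = 33.0184388531²
eq3: (x − 49.181)² + (y − 45.916)² = 69.4249368212²
eq3−eq1, eq3−eq2 (x²,y² cancel):
  -198.060·x − 95.344·y = 1011.620961
  -179.934·x − 58.798·y = 1138.863816
det = -198.060·-58.798 − -95.344·-179.934 = -5510.095416
x = (1011.620961·-58.798 − -95.344·1138.863816) / -5510.095416 = -8.911378
y = (-198.060·1138.863816 − 1011.620961·-179.934) / -5510.095416 = 7.901562

x=-8.911 y=7.902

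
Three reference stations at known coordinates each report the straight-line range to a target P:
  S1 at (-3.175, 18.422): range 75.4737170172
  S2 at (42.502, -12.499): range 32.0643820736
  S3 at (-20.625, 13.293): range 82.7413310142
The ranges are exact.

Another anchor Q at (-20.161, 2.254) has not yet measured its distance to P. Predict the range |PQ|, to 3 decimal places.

75.104

eq1: (x + 3.175)² + (y − 18.422)² = 75.4737170172²
eq2: (x − 42.502)² + (y + 12.499)² = 32.0643820736²
eq3: (x + 20.625)² + (y − 13.293)² = 82.7413310142²
eq2−eq1, eq2−eq3 (x²,y² cancel):
  -91.354·x + 61.842·y = -6281.351659
  -126.254·x + 51.584·y = -7178.553791
det = -91.354·51.584 − 61.842·-126.254 = 3095.395132
x = (-6281.351659·51.584 − 61.842·-7178.553791) / 3095.395132 = 38.741057
y = (-91.354·-7178.553791 − -6281.351659·-126.254) / 3095.395132 = -44.342051
|P − Q| = √((38.741057 − -20.161)² + (-44.342051 − 2.254)²) = 75.104223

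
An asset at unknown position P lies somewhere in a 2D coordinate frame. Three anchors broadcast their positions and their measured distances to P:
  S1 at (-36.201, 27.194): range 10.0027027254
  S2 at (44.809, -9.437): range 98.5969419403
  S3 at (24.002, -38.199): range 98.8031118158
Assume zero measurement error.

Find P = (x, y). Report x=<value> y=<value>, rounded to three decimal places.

eq1: (x + 36.201)² + (y − 27.194)² = 10.0027027254²
eq2: (x − 44.809)² + (y + 9.437)² = 98.5969419403²
eq3: (x − 24.002)² + (y + 38.199)² = 98.8031118158²
eq3−eq2, eq3−eq1 (x²,y² cancel):
  41.614·x + 57.524·y = 102.341790
  -120.406·x + 130.786·y = 9676.767275
det = 41.614·130.786 − 57.524·-120.406 = 12368.763348
x = (102.341790·130.786 − 57.524·9676.767275) / 12368.763348 = -43.922054
y = (41.614·9676.767275 − 102.341790·-120.406) / 12368.763348 = 33.553197

x=-43.922 y=33.553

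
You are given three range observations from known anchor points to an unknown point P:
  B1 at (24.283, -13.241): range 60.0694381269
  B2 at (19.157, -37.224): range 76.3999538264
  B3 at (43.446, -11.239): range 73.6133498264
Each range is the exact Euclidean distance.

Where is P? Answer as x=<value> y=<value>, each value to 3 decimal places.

x=-17.755 y=29.667

eq1: (x − 24.283)² + (y + 13.241)² = 60.0694381269²
eq2: (x − 19.157)² + (y + 37.224)² = 76.3999538264²
eq3: (x − 43.446)² + (y + 11.239)² = 73.6133498264²
eq3−eq1, eq3−eq2 (x²,y² cancel):
  -38.326·x − 4.004·y = 561.706009
  -48.578·x − 51.970·y = -679.280884
det = -38.326·-51.970 − -4.004·-48.578 = 1797.295908
x = (561.706009·-51.970 − -4.004·-679.280884) / 1797.295908 = -17.755397
y = (-38.326·-679.280884 − 561.706009·-48.578) / 1797.295908 = 29.667165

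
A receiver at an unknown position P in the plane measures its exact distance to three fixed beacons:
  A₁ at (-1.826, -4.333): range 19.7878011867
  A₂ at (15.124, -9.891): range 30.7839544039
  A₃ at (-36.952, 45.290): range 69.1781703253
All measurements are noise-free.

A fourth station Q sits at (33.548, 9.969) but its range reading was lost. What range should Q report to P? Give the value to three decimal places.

56.155

eq1: (x + 1.826)² + (y + 4.333)² = 19.7878011867²
eq2: (x − 15.124)² + (y + 9.891)² = 30.7839544039²
eq3: (x + 36.952)² + (y − 45.290)² = 69.1781703253²
eq2−eq3, eq2−eq1 (x²,y² cancel):
  -104.152·x + 110.362·y = -747.900254
  -33.900·x + 11.116·y = 251.636681
det = -104.152·11.116 − 110.362·-33.900 = 2583.518168
x = (-747.900254·11.116 − 110.362·251.636681) / 2583.518168 = -13.967305
y = (-104.152·251.636681 − -747.900254·-33.900) / 2583.518168 = -19.958165
|P − Q| = √((-13.967305 − 33.548)² + (-19.958165 − 9.969)²) = 56.154603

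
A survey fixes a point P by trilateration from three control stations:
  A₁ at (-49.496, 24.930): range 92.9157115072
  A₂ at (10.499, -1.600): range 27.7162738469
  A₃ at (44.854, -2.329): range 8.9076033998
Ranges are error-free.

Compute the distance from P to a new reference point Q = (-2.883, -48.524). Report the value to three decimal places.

57.641

eq1: (x + 49.496)² + (y − 24.930)² = 92.9157115072²
eq2: (x − 10.499)² + (y + 1.600)² = 27.7162738469²
eq3: (x − 44.854)² + (y + 2.329)² = 8.9076033998²
eq3−eq2, eq3−eq1 (x²,y² cancel):
  -68.710·x + 1.458·y = -2593.362994
  -188.700·x + 54.518·y = -7499.930688
det = -68.710·54.518 − 1.458·-188.700 = -3470.807180
x = (-2593.362994·54.518 − 1.458·-7499.930688) / -3470.807180 = 37.584936
y = (-68.710·-7499.930688 − -2593.362994·-188.700) / -3470.807180 = -7.477408
|P − Q| = √((37.584936 − -2.883)² + (-7.477408 − -48.524)²) = 57.640928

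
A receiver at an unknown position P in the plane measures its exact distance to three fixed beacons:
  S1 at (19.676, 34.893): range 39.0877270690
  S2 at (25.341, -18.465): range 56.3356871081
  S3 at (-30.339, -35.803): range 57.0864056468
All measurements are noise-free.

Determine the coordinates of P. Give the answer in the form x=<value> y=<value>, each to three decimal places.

eq1: (x − 19.676)² + (y − 34.893)² = 39.0877270690²
eq2: (x − 25.341)² + (y + 18.465)² = 56.3356871081²
eq3: (x + 30.339)² + (y + 35.803)² = 57.0864056468²
eq3−eq2, eq3−eq1 (x²,y² cancel):
  111.360·x + 34.676·y = -1134.039156
  100.030·x + 141.392·y = 1133.363997
det = 111.360·141.392 − 34.676·100.030 = 12276.772840
x = (-1134.039156·141.392 − 34.676·1133.363997) / 12276.772840 = -16.261977
y = (111.360·1133.363997 − -1134.039156·100.030) / 12276.772840 = 19.520549

x=-16.262 y=19.521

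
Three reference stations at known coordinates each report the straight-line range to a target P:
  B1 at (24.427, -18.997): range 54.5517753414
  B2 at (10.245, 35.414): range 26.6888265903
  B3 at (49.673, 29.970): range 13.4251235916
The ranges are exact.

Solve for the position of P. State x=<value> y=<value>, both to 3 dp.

eq1: (x − 24.427)² + (y + 18.997)² = 54.5517753414²
eq2: (x − 10.245)² + (y − 35.414)² = 26.6888265903²
eq3: (x − 49.673)² + (y − 29.970)² = 13.4251235916²
eq1−eq3, eq1−eq2 (x²,y² cancel):
  50.492·x + 97.934·y = 5203.705740
  -28.364·x + 108.822·y = 2665.149811
det = 50.492·108.822 − 97.934·-28.364 = 8272.440400
x = (5203.705740·108.822 − 97.934·2665.149811) / 8272.440400 = 36.901914
y = (50.492·2665.149811 − 5203.705740·-28.364) / 8272.440400 = 34.109240

x=36.902 y=34.109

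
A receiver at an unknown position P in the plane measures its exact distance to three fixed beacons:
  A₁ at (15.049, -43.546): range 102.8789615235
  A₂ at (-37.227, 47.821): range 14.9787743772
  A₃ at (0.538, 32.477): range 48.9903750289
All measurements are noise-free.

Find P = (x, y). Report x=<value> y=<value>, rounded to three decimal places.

eq1: (x − 15.049)² + (y + 43.546)² = 102.8789615235²
eq2: (x + 37.227)² + (y − 47.821)² = 14.9787743772²
eq3: (x − 0.538)² + (y − 32.477)² = 48.9903750289²
eq2−eq1, eq2−eq3 (x²,y² cancel):
  104.552·x − 182.734·y = -11909.688095
  75.530·x − 30.688·y = -4793.345761
det = 104.552·-30.688 − -182.734·75.530 = 10593.407244
x = (-11909.688095·-30.688 − -182.734·-4793.345761) / 10593.407244 = -48.183056
y = (104.552·-4793.345761 − -11909.688095·75.530) / 10593.407244 = 37.606867

x=-48.183 y=37.607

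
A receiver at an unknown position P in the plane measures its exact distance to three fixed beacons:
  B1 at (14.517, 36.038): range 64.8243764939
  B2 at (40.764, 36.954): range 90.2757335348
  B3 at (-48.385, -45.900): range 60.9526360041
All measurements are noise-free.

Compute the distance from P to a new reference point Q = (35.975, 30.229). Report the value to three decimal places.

eq1: (x − 14.517)² + (y − 36.038)² = 64.8243764939²
eq2: (x − 40.764)² + (y − 36.954)² = 90.2757335348²
eq3: (x + 48.385)² + (y + 45.900)² = 60.9526360041²
eq1−eq3, eq1−eq2 (x²,y² cancel):
  -125.804·x − 163.876·y = 3425.413444
  52.494·x + 1.832·y = -2429.687198
det = -125.804·1.832 − -163.876·52.494 = 8372.033816
x = (3425.413444·1.832 − -163.876·-2429.687198) / 8372.033816 = -46.809661
y = (-125.804·-2429.687198 − 3425.413444·52.494) / 8372.033816 = 15.032275
|P − Q| = √((-46.809661 − 35.975)² + (15.032275 − 30.229)²) = 84.167930

84.168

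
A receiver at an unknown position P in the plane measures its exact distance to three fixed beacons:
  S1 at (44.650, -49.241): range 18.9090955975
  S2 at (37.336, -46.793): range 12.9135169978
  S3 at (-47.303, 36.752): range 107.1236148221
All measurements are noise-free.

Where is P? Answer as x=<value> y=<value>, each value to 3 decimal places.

eq1: (x − 44.650)² + (y + 49.241)² = 18.9090955975²
eq2: (x − 37.336)² + (y + 46.793)² = 12.9135169978²
eq3: (x + 47.303)² + (y − 36.752)² = 107.1236148221²
eq2−eq1, eq2−eq3 (x²,y² cancel):
  14.628·x − 4.896·y = 643.941861
  -169.278·x + 167.090·y = -11303.988363
det = 14.628·167.090 − -4.896·-169.278 = 1615.407432
x = (643.941861·167.090 − -4.896·-11303.988363) / 1615.407432 = 32.345969
y = (14.628·-11303.988363 − 643.941861·-169.278) / 1615.407432 = -34.882563

x=32.346 y=-34.883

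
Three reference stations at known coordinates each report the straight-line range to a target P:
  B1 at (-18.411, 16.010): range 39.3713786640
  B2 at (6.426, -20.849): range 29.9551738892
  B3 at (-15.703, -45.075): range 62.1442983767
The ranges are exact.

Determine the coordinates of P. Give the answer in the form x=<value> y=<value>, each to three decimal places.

eq1: (x + 18.411)² + (y − 16.010)² = 39.3713786640²
eq2: (x − 6.426)² + (y + 20.849)² = 29.9551738892²
eq3: (x + 15.703)² + (y + 45.075)² = 62.1442983767²
eq2−eq1, eq2−eq3 (x²,y² cancel):
  -49.674·x + 73.718·y = -533.482271
  -44.258·x − 48.452·y = -1162.235821
det = -49.674·-48.452 − 73.718·-44.258 = 5669.415892
x = (-533.482271·-48.452 − 73.718·-1162.235821) / 5669.415892 = 19.671512
y = (-49.674·-1162.235821 − -533.482271·-44.258) / 5669.415892 = 6.018617

x=19.672 y=6.019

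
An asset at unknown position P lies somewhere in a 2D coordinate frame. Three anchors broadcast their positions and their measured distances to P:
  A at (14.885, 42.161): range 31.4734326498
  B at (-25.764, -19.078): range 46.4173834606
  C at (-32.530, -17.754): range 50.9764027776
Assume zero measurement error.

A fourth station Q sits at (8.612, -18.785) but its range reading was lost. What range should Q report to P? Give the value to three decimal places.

29.957

eq1: (x − 14.885)² + (y − 42.161)² = 31.4734326498²
eq2: (x + 25.764)² + (y + 19.078)² = 46.4173834606²
eq3: (x + 32.530)² + (y + 17.754)² = 50.9764027776²
eq1−eq3, eq1−eq2 (x²,y² cancel):
  -94.830·x − 119.830·y = -2233.724407
  -81.298·x − 122.478·y = -2135.355891
det = -94.830·-122.478 − -119.830·-81.298 = 1872.649400
x = (-2233.724407·-122.478 − -119.830·-2135.355891) / 1872.649400 = 9.453132
y = (-94.830·-2135.355891 − -2233.724407·-81.298) / 1872.649400 = 11.159842
|P − Q| = √((9.453132 − 8.612)² + (11.159842 − -18.785)²) = 29.956654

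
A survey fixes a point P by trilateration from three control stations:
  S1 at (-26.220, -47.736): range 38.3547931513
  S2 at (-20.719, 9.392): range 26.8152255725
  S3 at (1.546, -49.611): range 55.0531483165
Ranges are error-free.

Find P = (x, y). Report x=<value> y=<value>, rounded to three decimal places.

x=-37.894 y=-11.201

eq1: (x + 26.220)² + (y + 47.736)² = 38.3547931513²
eq2: (x + 20.719)² + (y − 9.392)² = 26.8152255725²
eq3: (x − 1.546)² + (y + 49.611)² = 55.0531483165²
eq3−eq1, eq3−eq2 (x²,y² cancel):
  -55.532·x + 3.750·y = 2062.331641
  -44.530·x + 118.006·y = 365.638005
det = -55.532·118.006 − 3.750·-44.530 = -6386.121692
x = (2062.331641·118.006 − 3.750·365.638005) / -6386.121692 = -37.894105
y = (-55.532·365.638005 − 2062.331641·-44.530) / -6386.121692 = -11.201011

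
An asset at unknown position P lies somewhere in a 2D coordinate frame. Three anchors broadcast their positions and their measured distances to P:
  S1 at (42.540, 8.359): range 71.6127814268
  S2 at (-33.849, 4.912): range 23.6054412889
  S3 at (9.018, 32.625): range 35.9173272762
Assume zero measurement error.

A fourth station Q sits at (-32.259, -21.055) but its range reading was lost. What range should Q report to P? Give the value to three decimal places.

48.743

eq1: (x − 42.540)² + (y − 8.359)² = 71.6127814268²
eq2: (x + 33.849)² + (y − 4.912)² = 23.6054412889²
eq3: (x − 9.018)² + (y − 32.625)² = 35.9173272762²
eq3−eq2, eq3−eq1 (x²,y² cancel):
  -85.734·x − 55.426·y = 757.005136
  67.044·x − 48.532·y = -3104.526533
det = -85.734·-48.532 − -55.426·67.044 = 7876.823232
x = (757.005136·-48.532 − -55.426·-3104.526533) / 7876.823232 = -26.509477
y = (-85.734·-3104.526533 − 757.005136·67.044) / 7876.823232 = 27.347424
|P − Q| = √((-26.509477 − -32.259)² + (27.347424 − -21.055)²) = 48.742709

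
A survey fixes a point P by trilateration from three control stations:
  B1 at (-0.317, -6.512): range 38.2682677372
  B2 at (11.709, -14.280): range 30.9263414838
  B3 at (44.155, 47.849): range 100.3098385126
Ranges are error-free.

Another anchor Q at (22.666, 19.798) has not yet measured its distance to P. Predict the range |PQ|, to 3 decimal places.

66.660

eq1: (x + 0.317)² + (y + 6.512)² = 38.2682677372²
eq2: (x − 11.709)² + (y + 14.280)² = 30.9263414838²
eq3: (x − 44.155)² + (y − 47.849)² = 100.3098385126²
eq2−eq3, eq2−eq1 (x²,y² cancel):
  64.892·x + 124.258·y = -5207.453360
  -24.052·x + 15.536·y = -806.534166
det = 64.892·15.536 − 124.258·-24.052 = 3996.815528
x = (-5207.453360·15.536 − 124.258·-806.534166) / 3996.815528 = 4.832679
y = (64.892·-806.534166 − -5207.453360·-24.052) / 3996.815528 = -44.432194
|P − Q| = √((4.832679 − 22.666)² + (-44.432194 − 19.798)²) = 66.659922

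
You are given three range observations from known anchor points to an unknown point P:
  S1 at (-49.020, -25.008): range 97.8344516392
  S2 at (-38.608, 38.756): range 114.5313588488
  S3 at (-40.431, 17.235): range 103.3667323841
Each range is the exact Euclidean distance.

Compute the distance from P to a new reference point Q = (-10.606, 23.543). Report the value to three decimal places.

83.655

eq1: (x + 49.020)² + (y + 25.008)² = 97.8344516392²
eq2: (x + 38.608)² + (y − 38.756)² = 114.5313588488²
eq3: (x + 40.431)² + (y − 17.235)² = 103.3667323841²
eq3−eq1, eq3−eq2 (x²,y² cancel):
  -17.178·x − 84.486·y = 2209.750914
  3.646·x + 43.042·y = -1371.856582
det = -17.178·43.042 − -84.486·3.646 = -431.339520
x = (2209.750914·43.042 − -84.486·-1371.856582) / -431.339520 = 48.200027
y = (-17.178·-1371.856582 − 2209.750914·3.646) / -431.339520 = -35.955436
|P − Q| = √((48.200027 − -10.606)² + (-35.955436 − 23.543)²) = 83.655321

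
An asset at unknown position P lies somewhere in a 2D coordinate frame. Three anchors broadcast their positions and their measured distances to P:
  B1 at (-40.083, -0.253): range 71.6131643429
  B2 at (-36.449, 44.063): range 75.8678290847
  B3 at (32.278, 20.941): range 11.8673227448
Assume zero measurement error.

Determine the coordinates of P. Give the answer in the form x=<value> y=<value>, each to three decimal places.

x=30.910 y=9.153

eq1: (x + 40.083)² + (y + 0.253)² = 71.6131643429²
eq2: (x + 36.449)² + (y − 44.063)² = 75.8678290847²
eq3: (x − 32.278)² + (y − 20.941)² = 11.8673227448²
eq2−eq3, eq2−eq1 (x²,y² cancel):
  137.454·x − 46.244·y = 3825.411336
  -7.268·x − 88.632·y = -1035.884489
det = 137.454·-88.632 − -46.244·-7.268 = -12518.924320
x = (3825.411336·-88.632 − -46.244·-1035.884489) / -12518.924320 = 30.909788
y = (137.454·-1035.884489 − 3825.411336·-7.268) / -12518.924320 = 9.152813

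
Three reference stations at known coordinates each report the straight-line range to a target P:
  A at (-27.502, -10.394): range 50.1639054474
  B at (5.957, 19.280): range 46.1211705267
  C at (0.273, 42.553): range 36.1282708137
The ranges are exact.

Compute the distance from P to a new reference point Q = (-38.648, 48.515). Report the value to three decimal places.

eq1: (x + 27.502)² + (y + 10.394)² = 50.1639054474²
eq2: (x − 5.957)² + (y − 19.280)² = 46.1211705267²
eq3: (x − 0.273)² + (y − 42.553)² = 36.1282708137²
eq2−eq3, eq2−eq1 (x²,y² cancel):
  -11.368·x + 46.546·y = 2225.538508
  -66.918·x − 59.348·y = 67.935952
det = -11.368·-59.348 − 46.546·-66.918 = 3789.433292
x = (2225.538508·-59.348 − 46.546·67.935952) / 3789.433292 = -35.689613
y = (-11.368·67.935952 − 2225.538508·-66.918) / 3789.433292 = 39.097215
|P − Q| = √((-35.689613 − -38.648)² + (39.097215 − 48.515)²) = 9.871511

9.872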